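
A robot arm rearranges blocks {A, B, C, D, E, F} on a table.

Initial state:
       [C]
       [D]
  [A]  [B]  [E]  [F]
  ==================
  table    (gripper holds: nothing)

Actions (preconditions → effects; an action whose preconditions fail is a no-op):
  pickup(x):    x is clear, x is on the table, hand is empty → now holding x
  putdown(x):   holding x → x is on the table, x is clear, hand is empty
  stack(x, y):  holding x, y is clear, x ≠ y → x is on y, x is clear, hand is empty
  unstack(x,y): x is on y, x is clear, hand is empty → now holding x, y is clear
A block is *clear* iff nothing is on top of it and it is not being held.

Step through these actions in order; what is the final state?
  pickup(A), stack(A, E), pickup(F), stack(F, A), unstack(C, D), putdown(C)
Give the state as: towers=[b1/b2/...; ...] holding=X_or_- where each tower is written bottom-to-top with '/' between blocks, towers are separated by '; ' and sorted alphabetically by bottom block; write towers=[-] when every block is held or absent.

step 1 (pickup(A)): towers=[B/D/C; E; F] holding=A
step 2 (stack(A, E)): towers=[B/D/C; E/A; F] holding=-
step 3 (pickup(F)): towers=[B/D/C; E/A] holding=F
step 4 (stack(F, A)): towers=[B/D/C; E/A/F] holding=-
step 5 (unstack(C, D)): towers=[B/D; E/A/F] holding=C
step 6 (putdown(C)): towers=[B/D; C; E/A/F] holding=-

towers=[B/D; C; E/A/F] holding=-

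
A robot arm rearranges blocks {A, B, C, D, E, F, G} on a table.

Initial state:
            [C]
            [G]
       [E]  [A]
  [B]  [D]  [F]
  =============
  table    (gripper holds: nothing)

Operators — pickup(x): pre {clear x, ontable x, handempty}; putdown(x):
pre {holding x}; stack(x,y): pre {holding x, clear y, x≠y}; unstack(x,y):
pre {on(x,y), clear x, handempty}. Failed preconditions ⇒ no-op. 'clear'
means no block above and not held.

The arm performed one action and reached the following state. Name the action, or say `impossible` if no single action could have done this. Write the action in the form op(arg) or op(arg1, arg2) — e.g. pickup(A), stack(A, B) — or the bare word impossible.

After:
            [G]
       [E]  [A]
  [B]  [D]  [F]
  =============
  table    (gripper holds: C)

target: towers=[B; D/E; F/A/G] holding=C
         pickup(B) → towers=[D/E; F/A/G/C] holding=B
     unstack(E, D) → towers=[B; D; F/A/G/C] holding=E
     unstack(C, G) → towers=[B; D/E; F/A/G] holding=C  ← match

unstack(C, G)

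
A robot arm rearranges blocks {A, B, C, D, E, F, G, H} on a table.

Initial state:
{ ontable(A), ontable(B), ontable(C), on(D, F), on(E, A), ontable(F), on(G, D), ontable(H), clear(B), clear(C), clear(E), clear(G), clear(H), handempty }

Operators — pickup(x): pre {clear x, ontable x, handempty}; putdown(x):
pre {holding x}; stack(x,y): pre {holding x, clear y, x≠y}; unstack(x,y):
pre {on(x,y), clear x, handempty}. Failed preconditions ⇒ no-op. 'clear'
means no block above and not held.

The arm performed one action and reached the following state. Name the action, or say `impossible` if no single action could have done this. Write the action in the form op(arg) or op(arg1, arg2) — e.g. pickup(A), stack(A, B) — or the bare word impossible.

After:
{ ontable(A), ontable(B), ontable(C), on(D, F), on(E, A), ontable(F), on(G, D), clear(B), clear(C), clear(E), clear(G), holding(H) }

pickup(H)

target: towers=[A/E; B; C; F/D/G] holding=H
     unstack(G, D) → towers=[A/E; B; C; F/D; H] holding=G
     unstack(E, A) → towers=[A; B; C; F/D/G; H] holding=E
         pickup(H) → towers=[A/E; B; C; F/D/G] holding=H  ← match
         pickup(B) → towers=[A/E; C; F/D/G; H] holding=B
         pickup(C) → towers=[A/E; B; F/D/G; H] holding=C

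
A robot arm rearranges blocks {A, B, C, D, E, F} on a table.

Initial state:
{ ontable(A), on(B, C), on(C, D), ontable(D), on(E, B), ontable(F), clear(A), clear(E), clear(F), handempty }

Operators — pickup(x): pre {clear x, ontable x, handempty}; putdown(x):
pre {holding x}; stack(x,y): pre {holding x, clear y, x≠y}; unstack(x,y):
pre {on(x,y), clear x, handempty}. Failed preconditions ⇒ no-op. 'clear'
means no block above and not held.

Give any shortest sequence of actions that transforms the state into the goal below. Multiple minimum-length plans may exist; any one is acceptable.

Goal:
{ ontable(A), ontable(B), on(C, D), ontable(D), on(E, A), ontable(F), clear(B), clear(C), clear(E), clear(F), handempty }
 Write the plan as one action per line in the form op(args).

step 1 (unstack(E, B)): towers=[A; D/C/B; F] holding=E
step 2 (stack(E, A)): towers=[A/E; D/C/B; F] holding=-
step 3 (unstack(B, C)): towers=[A/E; D/C; F] holding=B
step 4 (putdown(B)): towers=[A/E; B; D/C; F] holding=-
goal check: towers=[A/E; B; D/C; F] holding=- — reached (length 4, optimal by BFS)

unstack(E, B)
stack(E, A)
unstack(B, C)
putdown(B)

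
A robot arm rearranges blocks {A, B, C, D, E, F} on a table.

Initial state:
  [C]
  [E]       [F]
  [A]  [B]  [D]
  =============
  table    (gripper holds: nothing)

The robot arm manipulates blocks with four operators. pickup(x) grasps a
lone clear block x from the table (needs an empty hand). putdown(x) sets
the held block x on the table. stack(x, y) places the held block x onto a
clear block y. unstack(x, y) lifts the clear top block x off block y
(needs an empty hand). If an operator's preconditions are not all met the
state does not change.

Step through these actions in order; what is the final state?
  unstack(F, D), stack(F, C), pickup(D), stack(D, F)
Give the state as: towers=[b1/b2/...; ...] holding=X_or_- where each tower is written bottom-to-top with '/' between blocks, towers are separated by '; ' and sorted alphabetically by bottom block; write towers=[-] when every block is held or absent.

towers=[A/E/C/F/D; B] holding=-

step 1 (unstack(F, D)): towers=[A/E/C; B; D] holding=F
step 2 (stack(F, C)): towers=[A/E/C/F; B; D] holding=-
step 3 (pickup(D)): towers=[A/E/C/F; B] holding=D
step 4 (stack(D, F)): towers=[A/E/C/F/D; B] holding=-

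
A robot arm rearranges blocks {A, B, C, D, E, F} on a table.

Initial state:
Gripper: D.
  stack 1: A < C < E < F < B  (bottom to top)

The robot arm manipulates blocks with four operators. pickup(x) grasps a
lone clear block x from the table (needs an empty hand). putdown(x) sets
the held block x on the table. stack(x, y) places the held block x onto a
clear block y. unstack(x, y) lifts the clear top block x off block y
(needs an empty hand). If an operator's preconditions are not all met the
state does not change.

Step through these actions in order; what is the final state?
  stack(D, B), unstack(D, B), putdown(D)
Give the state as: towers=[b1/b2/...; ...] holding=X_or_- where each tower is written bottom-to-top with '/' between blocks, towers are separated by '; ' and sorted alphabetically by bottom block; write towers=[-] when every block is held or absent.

step 1 (stack(D, B)): towers=[A/C/E/F/B/D] holding=-
step 2 (unstack(D, B)): towers=[A/C/E/F/B] holding=D
step 3 (putdown(D)): towers=[A/C/E/F/B; D] holding=-

towers=[A/C/E/F/B; D] holding=-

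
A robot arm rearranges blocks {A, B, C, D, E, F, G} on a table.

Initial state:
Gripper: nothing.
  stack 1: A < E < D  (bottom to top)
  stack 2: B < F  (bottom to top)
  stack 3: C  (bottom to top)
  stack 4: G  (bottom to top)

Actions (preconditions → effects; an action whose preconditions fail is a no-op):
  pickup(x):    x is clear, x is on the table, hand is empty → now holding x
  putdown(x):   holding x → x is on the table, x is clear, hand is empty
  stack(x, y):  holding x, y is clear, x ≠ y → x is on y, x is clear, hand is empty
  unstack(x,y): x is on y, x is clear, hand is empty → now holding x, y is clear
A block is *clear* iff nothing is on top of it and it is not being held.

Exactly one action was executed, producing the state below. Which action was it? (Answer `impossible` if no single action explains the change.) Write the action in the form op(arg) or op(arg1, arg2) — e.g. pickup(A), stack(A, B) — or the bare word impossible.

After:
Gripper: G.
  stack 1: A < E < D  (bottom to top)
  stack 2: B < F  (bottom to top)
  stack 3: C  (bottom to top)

pickup(G)

target: towers=[A/E/D; B/F; C] holding=G
     unstack(F, B) → towers=[A/E/D; B; C; G] holding=F
         pickup(G) → towers=[A/E/D; B/F; C] holding=G  ← match
     unstack(D, E) → towers=[A/E; B/F; C; G] holding=D
         pickup(C) → towers=[A/E/D; B/F; G] holding=C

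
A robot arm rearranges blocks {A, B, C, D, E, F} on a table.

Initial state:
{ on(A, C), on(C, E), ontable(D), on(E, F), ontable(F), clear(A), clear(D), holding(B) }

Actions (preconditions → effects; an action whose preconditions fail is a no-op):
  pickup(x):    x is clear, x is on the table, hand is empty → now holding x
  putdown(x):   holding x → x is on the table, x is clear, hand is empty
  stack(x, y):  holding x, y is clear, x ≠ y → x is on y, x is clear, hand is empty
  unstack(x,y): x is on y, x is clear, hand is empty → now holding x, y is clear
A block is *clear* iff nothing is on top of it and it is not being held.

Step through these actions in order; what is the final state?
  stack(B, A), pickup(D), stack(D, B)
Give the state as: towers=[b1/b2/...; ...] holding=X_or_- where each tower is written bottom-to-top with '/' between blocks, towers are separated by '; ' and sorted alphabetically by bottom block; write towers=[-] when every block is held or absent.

step 1 (stack(B, A)): towers=[D; F/E/C/A/B] holding=-
step 2 (pickup(D)): towers=[F/E/C/A/B] holding=D
step 3 (stack(D, B)): towers=[F/E/C/A/B/D] holding=-

towers=[F/E/C/A/B/D] holding=-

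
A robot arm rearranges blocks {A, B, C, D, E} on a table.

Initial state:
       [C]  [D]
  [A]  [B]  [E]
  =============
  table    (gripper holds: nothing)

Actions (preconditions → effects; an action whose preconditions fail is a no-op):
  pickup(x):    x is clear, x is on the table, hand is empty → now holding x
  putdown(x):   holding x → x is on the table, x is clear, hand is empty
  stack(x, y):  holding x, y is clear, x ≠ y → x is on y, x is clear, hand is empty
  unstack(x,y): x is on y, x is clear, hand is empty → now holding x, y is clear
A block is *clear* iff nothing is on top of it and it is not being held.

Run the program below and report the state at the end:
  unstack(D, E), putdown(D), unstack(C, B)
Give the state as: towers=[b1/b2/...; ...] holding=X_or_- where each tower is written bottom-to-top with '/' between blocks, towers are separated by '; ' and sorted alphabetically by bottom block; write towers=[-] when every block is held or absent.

towers=[A; B; D; E] holding=C

step 1 (unstack(D, E)): towers=[A; B/C; E] holding=D
step 2 (putdown(D)): towers=[A; B/C; D; E] holding=-
step 3 (unstack(C, B)): towers=[A; B; D; E] holding=C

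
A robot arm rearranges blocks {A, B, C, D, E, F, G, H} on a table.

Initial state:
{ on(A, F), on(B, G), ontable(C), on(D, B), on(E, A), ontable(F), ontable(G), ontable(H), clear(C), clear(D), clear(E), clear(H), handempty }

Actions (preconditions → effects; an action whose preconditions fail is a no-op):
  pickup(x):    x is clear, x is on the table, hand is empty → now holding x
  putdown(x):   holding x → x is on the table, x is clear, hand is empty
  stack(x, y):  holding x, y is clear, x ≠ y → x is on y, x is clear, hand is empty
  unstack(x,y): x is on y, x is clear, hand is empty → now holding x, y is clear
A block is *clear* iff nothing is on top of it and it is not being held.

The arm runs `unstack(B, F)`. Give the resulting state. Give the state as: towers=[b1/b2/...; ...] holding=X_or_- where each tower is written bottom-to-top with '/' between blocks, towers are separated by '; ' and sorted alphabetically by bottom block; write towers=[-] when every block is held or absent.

before: towers=[C; F/A/E; G/B/D; H] holding=-
pre[unstack(B, F)]: on(B,F) no, clear(B) no, handempty yes
on(B,F), clear(B) unmet → unstack(B, F) is a no-op
after:  towers=[C; F/A/E; G/B/D; H] holding=-

towers=[C; F/A/E; G/B/D; H] holding=-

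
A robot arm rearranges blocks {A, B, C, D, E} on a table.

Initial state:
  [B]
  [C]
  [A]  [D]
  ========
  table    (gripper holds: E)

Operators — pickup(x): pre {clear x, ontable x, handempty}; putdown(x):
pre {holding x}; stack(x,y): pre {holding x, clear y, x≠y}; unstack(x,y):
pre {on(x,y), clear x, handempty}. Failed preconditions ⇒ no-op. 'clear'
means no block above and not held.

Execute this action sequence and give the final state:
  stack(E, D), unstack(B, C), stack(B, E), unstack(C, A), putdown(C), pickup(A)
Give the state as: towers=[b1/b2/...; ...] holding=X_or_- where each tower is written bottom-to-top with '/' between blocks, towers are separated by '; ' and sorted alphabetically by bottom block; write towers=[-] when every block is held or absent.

step 1 (stack(E, D)): towers=[A/C/B; D/E] holding=-
step 2 (unstack(B, C)): towers=[A/C; D/E] holding=B
step 3 (stack(B, E)): towers=[A/C; D/E/B] holding=-
step 4 (unstack(C, A)): towers=[A; D/E/B] holding=C
step 5 (putdown(C)): towers=[A; C; D/E/B] holding=-
step 6 (pickup(A)): towers=[C; D/E/B] holding=A

towers=[C; D/E/B] holding=A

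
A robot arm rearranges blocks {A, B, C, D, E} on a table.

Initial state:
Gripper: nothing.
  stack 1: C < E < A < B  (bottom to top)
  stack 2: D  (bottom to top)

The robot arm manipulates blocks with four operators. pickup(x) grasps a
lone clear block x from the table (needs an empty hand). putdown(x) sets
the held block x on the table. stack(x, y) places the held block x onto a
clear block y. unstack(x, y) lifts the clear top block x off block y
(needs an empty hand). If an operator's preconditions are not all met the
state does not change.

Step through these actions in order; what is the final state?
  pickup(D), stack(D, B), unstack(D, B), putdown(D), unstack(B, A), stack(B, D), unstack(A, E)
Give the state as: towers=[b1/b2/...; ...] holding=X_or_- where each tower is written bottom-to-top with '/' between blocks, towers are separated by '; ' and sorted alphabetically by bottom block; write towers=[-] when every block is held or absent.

step 1 (pickup(D)): towers=[C/E/A/B] holding=D
step 2 (stack(D, B)): towers=[C/E/A/B/D] holding=-
step 3 (unstack(D, B)): towers=[C/E/A/B] holding=D
step 4 (putdown(D)): towers=[C/E/A/B; D] holding=-
step 5 (unstack(B, A)): towers=[C/E/A; D] holding=B
step 6 (stack(B, D)): towers=[C/E/A; D/B] holding=-
step 7 (unstack(A, E)): towers=[C/E; D/B] holding=A

towers=[C/E; D/B] holding=A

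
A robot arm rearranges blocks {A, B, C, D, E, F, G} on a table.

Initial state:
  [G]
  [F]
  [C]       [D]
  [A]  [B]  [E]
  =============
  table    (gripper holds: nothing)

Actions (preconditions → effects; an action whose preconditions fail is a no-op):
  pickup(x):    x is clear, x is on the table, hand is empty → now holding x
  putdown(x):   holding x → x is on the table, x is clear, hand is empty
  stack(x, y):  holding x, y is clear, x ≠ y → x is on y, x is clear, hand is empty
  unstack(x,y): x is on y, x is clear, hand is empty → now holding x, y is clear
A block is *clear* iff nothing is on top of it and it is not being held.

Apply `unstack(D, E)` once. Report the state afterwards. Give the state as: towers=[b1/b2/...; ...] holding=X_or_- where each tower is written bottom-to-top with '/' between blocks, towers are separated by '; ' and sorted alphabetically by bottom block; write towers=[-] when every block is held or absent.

before: towers=[A/C/F/G; B; E/D] holding=-
pre[unstack(D, E)]: on(D,E) yes, clear(D) yes, handempty yes
all met → apply unstack(D, E)
after:  towers=[A/C/F/G; B; E] holding=D

towers=[A/C/F/G; B; E] holding=D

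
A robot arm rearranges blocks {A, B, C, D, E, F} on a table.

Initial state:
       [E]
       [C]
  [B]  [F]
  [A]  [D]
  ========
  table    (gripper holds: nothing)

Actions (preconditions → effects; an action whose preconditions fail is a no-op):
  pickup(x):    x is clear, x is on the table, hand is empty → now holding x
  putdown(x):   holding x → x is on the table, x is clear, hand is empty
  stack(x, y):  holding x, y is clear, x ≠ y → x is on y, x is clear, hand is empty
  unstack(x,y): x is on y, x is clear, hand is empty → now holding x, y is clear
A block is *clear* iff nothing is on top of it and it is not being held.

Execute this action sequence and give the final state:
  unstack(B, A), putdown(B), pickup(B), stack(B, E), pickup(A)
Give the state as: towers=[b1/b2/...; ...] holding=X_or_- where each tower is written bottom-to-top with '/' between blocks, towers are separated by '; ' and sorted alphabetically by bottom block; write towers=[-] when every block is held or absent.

towers=[D/F/C/E/B] holding=A

step 1 (unstack(B, A)): towers=[A; D/F/C/E] holding=B
step 2 (putdown(B)): towers=[A; B; D/F/C/E] holding=-
step 3 (pickup(B)): towers=[A; D/F/C/E] holding=B
step 4 (stack(B, E)): towers=[A; D/F/C/E/B] holding=-
step 5 (pickup(A)): towers=[D/F/C/E/B] holding=A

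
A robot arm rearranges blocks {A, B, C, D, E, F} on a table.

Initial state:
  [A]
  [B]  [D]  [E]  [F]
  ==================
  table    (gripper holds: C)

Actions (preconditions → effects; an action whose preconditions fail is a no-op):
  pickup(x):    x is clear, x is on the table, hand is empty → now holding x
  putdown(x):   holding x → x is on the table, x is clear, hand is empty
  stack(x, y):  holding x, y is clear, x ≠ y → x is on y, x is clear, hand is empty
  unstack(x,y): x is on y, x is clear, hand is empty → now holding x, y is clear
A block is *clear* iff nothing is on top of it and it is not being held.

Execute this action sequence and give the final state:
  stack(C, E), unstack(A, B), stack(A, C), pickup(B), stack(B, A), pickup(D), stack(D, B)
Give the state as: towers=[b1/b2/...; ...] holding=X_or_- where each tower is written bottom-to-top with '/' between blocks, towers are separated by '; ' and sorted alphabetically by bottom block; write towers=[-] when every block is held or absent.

step 1 (stack(C, E)): towers=[B/A; D; E/C; F] holding=-
step 2 (unstack(A, B)): towers=[B; D; E/C; F] holding=A
step 3 (stack(A, C)): towers=[B; D; E/C/A; F] holding=-
step 4 (pickup(B)): towers=[D; E/C/A; F] holding=B
step 5 (stack(B, A)): towers=[D; E/C/A/B; F] holding=-
step 6 (pickup(D)): towers=[E/C/A/B; F] holding=D
step 7 (stack(D, B)): towers=[E/C/A/B/D; F] holding=-

towers=[E/C/A/B/D; F] holding=-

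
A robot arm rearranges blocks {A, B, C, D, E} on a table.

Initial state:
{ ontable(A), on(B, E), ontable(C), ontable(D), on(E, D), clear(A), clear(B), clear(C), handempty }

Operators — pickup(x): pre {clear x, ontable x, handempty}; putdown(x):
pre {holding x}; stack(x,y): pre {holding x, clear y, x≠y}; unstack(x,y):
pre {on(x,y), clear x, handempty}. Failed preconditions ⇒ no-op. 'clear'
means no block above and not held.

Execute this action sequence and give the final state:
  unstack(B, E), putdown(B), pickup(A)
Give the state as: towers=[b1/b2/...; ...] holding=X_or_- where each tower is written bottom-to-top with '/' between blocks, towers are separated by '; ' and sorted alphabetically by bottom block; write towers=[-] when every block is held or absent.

towers=[B; C; D/E] holding=A

step 1 (unstack(B, E)): towers=[A; C; D/E] holding=B
step 2 (putdown(B)): towers=[A; B; C; D/E] holding=-
step 3 (pickup(A)): towers=[B; C; D/E] holding=A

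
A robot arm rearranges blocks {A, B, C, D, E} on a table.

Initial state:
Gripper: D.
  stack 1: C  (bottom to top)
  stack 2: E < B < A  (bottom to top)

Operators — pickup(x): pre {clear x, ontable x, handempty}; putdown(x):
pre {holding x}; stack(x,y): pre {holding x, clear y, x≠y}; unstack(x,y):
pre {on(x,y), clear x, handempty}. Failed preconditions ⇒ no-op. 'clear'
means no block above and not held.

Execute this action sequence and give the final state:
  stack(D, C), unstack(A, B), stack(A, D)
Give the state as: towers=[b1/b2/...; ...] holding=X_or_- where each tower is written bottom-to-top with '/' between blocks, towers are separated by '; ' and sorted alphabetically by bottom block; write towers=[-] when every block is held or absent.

step 1 (stack(D, C)): towers=[C/D; E/B/A] holding=-
step 2 (unstack(A, B)): towers=[C/D; E/B] holding=A
step 3 (stack(A, D)): towers=[C/D/A; E/B] holding=-

towers=[C/D/A; E/B] holding=-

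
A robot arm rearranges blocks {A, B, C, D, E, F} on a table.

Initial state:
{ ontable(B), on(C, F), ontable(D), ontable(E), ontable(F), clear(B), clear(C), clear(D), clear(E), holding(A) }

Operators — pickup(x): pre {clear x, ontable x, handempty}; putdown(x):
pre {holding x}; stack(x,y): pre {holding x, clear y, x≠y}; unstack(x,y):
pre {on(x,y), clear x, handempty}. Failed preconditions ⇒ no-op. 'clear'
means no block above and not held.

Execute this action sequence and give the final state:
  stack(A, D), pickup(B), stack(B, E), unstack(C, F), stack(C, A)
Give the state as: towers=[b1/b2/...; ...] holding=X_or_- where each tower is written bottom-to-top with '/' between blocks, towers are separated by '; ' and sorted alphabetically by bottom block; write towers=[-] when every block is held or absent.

step 1 (stack(A, D)): towers=[B; D/A; E; F/C] holding=-
step 2 (pickup(B)): towers=[D/A; E; F/C] holding=B
step 3 (stack(B, E)): towers=[D/A; E/B; F/C] holding=-
step 4 (unstack(C, F)): towers=[D/A; E/B; F] holding=C
step 5 (stack(C, A)): towers=[D/A/C; E/B; F] holding=-

towers=[D/A/C; E/B; F] holding=-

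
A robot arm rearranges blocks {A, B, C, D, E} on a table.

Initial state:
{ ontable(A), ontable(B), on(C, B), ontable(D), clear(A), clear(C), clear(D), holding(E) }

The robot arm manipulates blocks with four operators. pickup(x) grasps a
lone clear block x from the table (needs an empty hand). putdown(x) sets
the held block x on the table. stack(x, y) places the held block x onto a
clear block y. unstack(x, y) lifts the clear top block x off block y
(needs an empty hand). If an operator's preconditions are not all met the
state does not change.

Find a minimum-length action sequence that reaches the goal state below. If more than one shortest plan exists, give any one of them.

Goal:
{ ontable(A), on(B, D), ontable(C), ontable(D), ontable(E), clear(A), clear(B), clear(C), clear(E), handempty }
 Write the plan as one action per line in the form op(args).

step 1 (putdown(E)): towers=[A; B/C; D; E] holding=-
step 2 (unstack(C, B)): towers=[A; B; D; E] holding=C
step 3 (putdown(C)): towers=[A; B; C; D; E] holding=-
step 4 (pickup(B)): towers=[A; C; D; E] holding=B
step 5 (stack(B, D)): towers=[A; C; D/B; E] holding=-
goal check: towers=[A; C; D/B; E] holding=- — reached (length 5, optimal by BFS)

putdown(E)
unstack(C, B)
putdown(C)
pickup(B)
stack(B, D)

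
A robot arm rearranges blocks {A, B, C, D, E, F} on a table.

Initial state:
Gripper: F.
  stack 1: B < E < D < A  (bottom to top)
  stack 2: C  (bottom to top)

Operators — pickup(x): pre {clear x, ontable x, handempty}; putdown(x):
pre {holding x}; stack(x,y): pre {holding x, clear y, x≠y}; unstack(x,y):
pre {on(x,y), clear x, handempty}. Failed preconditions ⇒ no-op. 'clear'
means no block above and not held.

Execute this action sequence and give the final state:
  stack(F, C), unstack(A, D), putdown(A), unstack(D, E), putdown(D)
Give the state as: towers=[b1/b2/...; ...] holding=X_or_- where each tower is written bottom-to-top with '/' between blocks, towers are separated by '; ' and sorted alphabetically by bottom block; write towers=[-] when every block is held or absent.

step 1 (stack(F, C)): towers=[B/E/D/A; C/F] holding=-
step 2 (unstack(A, D)): towers=[B/E/D; C/F] holding=A
step 3 (putdown(A)): towers=[A; B/E/D; C/F] holding=-
step 4 (unstack(D, E)): towers=[A; B/E; C/F] holding=D
step 5 (putdown(D)): towers=[A; B/E; C/F; D] holding=-

towers=[A; B/E; C/F; D] holding=-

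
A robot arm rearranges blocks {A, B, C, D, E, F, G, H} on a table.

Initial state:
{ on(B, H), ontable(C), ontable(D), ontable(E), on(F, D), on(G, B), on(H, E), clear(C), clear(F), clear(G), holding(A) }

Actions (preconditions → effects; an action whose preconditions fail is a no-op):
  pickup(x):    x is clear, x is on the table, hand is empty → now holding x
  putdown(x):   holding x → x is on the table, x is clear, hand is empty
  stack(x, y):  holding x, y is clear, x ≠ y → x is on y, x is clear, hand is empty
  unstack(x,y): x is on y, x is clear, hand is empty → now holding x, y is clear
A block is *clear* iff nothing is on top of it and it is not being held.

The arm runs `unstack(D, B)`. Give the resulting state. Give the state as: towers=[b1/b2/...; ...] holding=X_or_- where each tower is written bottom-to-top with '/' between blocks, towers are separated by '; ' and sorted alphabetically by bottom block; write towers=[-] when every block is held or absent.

before: towers=[C; D/F; E/H/B/G] holding=A
pre[unstack(D, B)]: on(D,B) ✗, clear(D) ✗, handempty ✗
on(D,B), clear(D), handempty unmet → unstack(D, B) is a no-op
after:  towers=[C; D/F; E/H/B/G] holding=A

towers=[C; D/F; E/H/B/G] holding=A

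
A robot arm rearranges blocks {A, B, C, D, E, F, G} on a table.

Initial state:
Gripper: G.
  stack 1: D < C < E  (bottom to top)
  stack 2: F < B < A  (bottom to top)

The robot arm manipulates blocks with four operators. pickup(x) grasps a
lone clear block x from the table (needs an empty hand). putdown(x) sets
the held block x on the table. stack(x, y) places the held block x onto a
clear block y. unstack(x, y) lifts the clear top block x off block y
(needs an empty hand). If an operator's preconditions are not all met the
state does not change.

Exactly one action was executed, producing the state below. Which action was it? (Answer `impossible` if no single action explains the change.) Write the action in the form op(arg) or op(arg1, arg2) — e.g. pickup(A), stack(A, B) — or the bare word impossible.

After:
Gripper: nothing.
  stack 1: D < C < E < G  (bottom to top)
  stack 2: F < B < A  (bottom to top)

stack(G, E)

target: towers=[D/C/E/G; F/B/A] holding=-
        putdown(G) → towers=[D/C/E; F/B/A; G] holding=-
       stack(G, A) → towers=[D/C/E; F/B/A/G] holding=-
       stack(G, E) → towers=[D/C/E/G; F/B/A] holding=-  ← match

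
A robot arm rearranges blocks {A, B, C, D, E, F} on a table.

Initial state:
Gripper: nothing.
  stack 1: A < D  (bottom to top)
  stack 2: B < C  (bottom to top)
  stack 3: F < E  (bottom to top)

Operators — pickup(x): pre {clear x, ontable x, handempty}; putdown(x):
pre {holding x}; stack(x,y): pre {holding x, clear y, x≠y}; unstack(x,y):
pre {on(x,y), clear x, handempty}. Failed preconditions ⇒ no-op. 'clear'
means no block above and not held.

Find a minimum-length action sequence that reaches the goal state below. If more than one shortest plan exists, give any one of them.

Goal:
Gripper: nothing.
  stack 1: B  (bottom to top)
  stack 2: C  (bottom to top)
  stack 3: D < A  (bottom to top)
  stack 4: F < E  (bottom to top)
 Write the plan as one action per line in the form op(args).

step 1 (unstack(D, A)): towers=[A; B/C; F/E] holding=D
step 2 (putdown(D)): towers=[A; B/C; D; F/E] holding=-
step 3 (pickup(A)): towers=[B/C; D; F/E] holding=A
step 4 (stack(A, D)): towers=[B/C; D/A; F/E] holding=-
step 5 (unstack(C, B)): towers=[B; D/A; F/E] holding=C
step 6 (putdown(C)): towers=[B; C; D/A; F/E] holding=-
goal check: towers=[B; C; D/A; F/E] holding=- — reached (length 6, optimal by BFS)

unstack(D, A)
putdown(D)
pickup(A)
stack(A, D)
unstack(C, B)
putdown(C)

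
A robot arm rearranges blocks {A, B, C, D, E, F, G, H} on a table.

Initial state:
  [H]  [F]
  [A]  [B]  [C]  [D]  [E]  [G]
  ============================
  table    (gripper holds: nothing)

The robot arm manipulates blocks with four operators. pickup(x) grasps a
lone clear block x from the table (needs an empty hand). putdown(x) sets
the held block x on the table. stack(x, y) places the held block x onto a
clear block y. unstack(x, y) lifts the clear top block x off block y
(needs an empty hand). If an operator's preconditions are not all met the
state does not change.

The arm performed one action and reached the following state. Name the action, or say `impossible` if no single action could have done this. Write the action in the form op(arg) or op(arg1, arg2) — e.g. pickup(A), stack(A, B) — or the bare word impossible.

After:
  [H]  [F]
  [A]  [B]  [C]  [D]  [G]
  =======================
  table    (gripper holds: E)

target: towers=[A/H; B/F; C; D; G] holding=E
         pickup(G) → towers=[A/H; B/F; C; D; E] holding=G
         pickup(E) → towers=[A/H; B/F; C; D; G] holding=E  ← match
     unstack(H, A) → towers=[A; B/F; C; D; E; G] holding=H
     unstack(F, B) → towers=[A/H; B; C; D; E; G] holding=F
         pickup(D) → towers=[A/H; B/F; C; E; G] holding=D
         pickup(C) → towers=[A/H; B/F; D; E; G] holding=C

pickup(E)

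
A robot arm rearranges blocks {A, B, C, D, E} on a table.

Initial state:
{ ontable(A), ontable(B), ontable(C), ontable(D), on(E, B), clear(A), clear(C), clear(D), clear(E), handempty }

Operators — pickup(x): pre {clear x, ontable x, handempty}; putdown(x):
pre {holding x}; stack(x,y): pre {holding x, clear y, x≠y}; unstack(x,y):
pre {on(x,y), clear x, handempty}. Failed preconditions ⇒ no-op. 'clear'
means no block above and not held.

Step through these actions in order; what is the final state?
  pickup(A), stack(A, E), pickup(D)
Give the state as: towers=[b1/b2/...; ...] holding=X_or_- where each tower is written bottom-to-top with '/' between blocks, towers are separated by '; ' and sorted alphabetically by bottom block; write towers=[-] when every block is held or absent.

step 1 (pickup(A)): towers=[B/E; C; D] holding=A
step 2 (stack(A, E)): towers=[B/E/A; C; D] holding=-
step 3 (pickup(D)): towers=[B/E/A; C] holding=D

towers=[B/E/A; C] holding=D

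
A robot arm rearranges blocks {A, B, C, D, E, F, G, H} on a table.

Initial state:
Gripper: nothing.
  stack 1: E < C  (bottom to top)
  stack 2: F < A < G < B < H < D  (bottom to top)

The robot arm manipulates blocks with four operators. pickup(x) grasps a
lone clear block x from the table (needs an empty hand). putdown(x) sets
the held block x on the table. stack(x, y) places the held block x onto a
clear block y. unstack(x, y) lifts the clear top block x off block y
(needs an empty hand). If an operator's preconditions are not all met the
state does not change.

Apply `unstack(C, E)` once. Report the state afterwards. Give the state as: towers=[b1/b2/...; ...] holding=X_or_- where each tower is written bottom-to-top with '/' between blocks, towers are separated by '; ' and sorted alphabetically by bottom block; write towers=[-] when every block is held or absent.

towers=[E; F/A/G/B/H/D] holding=C

before: towers=[E/C; F/A/G/B/H/D] holding=-
pre[unstack(C, E)]: on(C,E) ok, clear(C) ok, handempty ok
all met → apply unstack(C, E)
after:  towers=[E; F/A/G/B/H/D] holding=C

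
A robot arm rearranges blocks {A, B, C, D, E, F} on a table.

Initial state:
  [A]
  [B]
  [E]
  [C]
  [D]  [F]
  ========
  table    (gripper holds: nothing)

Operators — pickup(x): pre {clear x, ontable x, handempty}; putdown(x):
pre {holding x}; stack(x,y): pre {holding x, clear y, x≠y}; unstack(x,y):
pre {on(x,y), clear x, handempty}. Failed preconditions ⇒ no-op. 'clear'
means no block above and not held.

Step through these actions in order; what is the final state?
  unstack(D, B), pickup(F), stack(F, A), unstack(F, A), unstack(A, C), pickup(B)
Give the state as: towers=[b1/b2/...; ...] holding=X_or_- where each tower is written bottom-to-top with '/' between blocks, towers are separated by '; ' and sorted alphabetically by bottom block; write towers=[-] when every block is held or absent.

towers=[D/C/E/B/A] holding=F

step 1 (unstack(D, B)) [no-op]: towers=[D/C/E/B/A; F] holding=-
step 2 (pickup(F)): towers=[D/C/E/B/A] holding=F
step 3 (stack(F, A)): towers=[D/C/E/B/A/F] holding=-
step 4 (unstack(F, A)): towers=[D/C/E/B/A] holding=F
step 5 (unstack(A, C)) [no-op]: towers=[D/C/E/B/A] holding=F
step 6 (pickup(B)) [no-op]: towers=[D/C/E/B/A] holding=F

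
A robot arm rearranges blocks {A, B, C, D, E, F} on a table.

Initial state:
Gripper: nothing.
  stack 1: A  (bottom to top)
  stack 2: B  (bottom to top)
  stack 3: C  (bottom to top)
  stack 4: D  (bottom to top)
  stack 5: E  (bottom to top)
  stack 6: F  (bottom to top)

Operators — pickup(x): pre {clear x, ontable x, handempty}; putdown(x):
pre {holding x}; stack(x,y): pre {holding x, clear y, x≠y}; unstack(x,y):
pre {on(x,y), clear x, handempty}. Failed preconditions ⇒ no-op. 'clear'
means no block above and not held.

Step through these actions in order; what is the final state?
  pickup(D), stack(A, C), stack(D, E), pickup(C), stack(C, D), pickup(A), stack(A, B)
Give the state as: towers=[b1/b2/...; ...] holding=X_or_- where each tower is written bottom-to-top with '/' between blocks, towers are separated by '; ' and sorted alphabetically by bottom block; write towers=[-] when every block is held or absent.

towers=[B/A; E/D/C; F] holding=-

step 1 (pickup(D)): towers=[A; B; C; E; F] holding=D
step 2 (stack(A, C)) [no-op]: towers=[A; B; C; E; F] holding=D
step 3 (stack(D, E)): towers=[A; B; C; E/D; F] holding=-
step 4 (pickup(C)): towers=[A; B; E/D; F] holding=C
step 5 (stack(C, D)): towers=[A; B; E/D/C; F] holding=-
step 6 (pickup(A)): towers=[B; E/D/C; F] holding=A
step 7 (stack(A, B)): towers=[B/A; E/D/C; F] holding=-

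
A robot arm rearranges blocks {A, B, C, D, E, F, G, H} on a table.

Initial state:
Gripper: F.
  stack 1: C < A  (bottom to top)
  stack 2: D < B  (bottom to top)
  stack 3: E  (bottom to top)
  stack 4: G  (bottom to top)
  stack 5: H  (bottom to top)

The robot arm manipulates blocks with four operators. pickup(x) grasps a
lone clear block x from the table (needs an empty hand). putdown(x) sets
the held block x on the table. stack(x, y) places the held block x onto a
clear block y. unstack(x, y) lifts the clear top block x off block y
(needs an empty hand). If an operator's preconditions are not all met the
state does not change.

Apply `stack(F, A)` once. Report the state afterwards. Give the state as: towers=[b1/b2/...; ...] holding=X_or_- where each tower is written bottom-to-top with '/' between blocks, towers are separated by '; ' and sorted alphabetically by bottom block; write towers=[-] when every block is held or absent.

before: towers=[C/A; D/B; E; G; H] holding=F
pre[stack(F, A)]: holding(F) ✓, clear(A) ✓, F≠A ✓
all met → apply stack(F, A)
after:  towers=[C/A/F; D/B; E; G; H] holding=-

towers=[C/A/F; D/B; E; G; H] holding=-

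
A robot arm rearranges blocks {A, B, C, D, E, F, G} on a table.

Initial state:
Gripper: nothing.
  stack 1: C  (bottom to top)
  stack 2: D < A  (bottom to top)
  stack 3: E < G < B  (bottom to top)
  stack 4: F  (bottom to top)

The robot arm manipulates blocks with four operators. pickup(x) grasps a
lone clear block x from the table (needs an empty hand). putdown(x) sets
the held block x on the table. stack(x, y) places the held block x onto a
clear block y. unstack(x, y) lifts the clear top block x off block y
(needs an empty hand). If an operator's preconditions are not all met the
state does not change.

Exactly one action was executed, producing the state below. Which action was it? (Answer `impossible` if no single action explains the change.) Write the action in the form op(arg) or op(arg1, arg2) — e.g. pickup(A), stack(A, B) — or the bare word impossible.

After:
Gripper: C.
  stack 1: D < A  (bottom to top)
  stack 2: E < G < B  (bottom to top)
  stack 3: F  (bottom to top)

target: towers=[D/A; E/G/B; F] holding=C
     unstack(B, G) → towers=[C; D/A; E/G; F] holding=B
         pickup(F) → towers=[C; D/A; E/G/B] holding=F
     unstack(A, D) → towers=[C; D; E/G/B; F] holding=A
         pickup(C) → towers=[D/A; E/G/B; F] holding=C  ← match

pickup(C)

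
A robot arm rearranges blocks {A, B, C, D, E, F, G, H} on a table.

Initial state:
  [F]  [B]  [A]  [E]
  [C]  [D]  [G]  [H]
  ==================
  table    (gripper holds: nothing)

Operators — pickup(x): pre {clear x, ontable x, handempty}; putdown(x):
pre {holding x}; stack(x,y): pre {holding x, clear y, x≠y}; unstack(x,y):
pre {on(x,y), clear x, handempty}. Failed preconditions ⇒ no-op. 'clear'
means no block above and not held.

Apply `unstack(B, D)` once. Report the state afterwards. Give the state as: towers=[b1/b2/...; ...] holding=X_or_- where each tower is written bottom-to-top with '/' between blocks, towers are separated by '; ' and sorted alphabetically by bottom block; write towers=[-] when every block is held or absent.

before: towers=[C/F; D/B; G/A; H/E] holding=-
pre[unstack(B, D)]: on(B,D) ✓, clear(B) ✓, handempty ✓
all met → apply unstack(B, D)
after:  towers=[C/F; D; G/A; H/E] holding=B

towers=[C/F; D; G/A; H/E] holding=B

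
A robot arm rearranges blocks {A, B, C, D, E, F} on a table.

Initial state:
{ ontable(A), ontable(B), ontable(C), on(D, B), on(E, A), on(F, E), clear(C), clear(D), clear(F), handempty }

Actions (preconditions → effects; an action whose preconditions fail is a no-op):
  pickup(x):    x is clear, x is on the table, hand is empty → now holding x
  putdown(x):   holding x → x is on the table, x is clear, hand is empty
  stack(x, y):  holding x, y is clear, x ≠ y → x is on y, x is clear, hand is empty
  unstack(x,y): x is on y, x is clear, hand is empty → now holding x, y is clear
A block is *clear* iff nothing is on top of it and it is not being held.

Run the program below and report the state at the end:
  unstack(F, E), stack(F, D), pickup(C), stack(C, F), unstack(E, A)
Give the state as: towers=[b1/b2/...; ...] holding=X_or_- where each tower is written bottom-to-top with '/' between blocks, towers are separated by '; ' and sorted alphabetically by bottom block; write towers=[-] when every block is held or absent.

towers=[A; B/D/F/C] holding=E

step 1 (unstack(F, E)): towers=[A/E; B/D; C] holding=F
step 2 (stack(F, D)): towers=[A/E; B/D/F; C] holding=-
step 3 (pickup(C)): towers=[A/E; B/D/F] holding=C
step 4 (stack(C, F)): towers=[A/E; B/D/F/C] holding=-
step 5 (unstack(E, A)): towers=[A; B/D/F/C] holding=E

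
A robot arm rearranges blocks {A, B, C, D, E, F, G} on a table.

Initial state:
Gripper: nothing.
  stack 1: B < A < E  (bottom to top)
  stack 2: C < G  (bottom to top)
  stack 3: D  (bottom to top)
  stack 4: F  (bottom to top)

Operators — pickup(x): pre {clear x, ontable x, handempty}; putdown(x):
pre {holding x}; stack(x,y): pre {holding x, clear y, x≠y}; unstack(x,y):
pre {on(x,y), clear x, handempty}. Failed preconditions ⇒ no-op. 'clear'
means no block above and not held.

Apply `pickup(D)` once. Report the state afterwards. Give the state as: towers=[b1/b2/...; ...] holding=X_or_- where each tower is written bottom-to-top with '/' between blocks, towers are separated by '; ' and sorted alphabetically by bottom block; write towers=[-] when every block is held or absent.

before: towers=[B/A/E; C/G; D; F] holding=-
pre[pickup(D)]: clear(D) ✓, ontable(D) ✓, handempty ✓
all met → apply pickup(D)
after:  towers=[B/A/E; C/G; F] holding=D

towers=[B/A/E; C/G; F] holding=D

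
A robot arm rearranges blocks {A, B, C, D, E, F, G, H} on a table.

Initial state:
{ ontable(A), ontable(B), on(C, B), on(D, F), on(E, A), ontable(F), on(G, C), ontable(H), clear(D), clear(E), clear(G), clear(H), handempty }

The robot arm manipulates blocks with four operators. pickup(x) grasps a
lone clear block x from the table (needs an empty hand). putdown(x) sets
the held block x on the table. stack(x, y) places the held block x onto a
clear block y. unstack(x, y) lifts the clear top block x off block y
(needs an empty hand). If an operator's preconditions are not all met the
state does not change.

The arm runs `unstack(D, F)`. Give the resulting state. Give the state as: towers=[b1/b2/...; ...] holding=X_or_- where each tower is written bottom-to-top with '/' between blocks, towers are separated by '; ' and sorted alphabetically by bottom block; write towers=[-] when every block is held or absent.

towers=[A/E; B/C/G; F; H] holding=D

before: towers=[A/E; B/C/G; F/D; H] holding=-
pre[unstack(D, F)]: on(D,F) ok, clear(D) ok, handempty ok
all met → apply unstack(D, F)
after:  towers=[A/E; B/C/G; F; H] holding=D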